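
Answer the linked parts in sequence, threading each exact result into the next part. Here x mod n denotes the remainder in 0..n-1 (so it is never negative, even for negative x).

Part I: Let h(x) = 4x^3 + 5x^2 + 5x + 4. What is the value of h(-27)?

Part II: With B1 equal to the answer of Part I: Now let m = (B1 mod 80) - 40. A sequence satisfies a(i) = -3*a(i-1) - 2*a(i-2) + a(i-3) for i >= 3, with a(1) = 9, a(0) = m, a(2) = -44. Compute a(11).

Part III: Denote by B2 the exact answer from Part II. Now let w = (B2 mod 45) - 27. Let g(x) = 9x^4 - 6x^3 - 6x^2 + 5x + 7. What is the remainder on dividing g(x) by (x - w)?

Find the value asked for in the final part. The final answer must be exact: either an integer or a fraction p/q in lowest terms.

474457

Part I: 4*(-27)^3 + 5*(-27)^2 + 5*(-27)^1 + 4 = (-78732) + (3645) + (-135) + (4) = -75218; answer -75218
Part II: B1 = -75218; m = 22; a(3) = -3*(-44) - 2*(9) + 1*(22) = 136; iterating: a(3)=136, a(4)=-311, a(5)=617, a(6)=-1093, a(7)=1734, a(8)=-2399, a(9)=2636, a(10)=-1376, a(11)=-3543; answer -3543
Part III: B2 = -3543; w = -15; remainder = value at the root: 9*(-15)^4 - 6*(-15)^3 - 6*(-15)^2 + 5*(-15)^1 + 7 = (455625) + (20250) + (-1350) + (-75) + (7) = 474457; answer 474457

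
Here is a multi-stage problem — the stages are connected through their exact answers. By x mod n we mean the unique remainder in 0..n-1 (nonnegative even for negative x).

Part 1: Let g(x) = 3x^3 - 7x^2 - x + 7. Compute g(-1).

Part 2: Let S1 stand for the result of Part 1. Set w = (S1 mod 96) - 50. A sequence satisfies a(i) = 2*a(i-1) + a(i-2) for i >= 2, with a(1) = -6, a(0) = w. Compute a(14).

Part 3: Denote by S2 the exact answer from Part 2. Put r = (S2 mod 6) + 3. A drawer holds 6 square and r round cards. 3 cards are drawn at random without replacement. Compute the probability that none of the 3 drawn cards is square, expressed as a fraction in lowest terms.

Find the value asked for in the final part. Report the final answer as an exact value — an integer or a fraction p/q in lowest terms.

Part 1: 3*(-1)^3 - 7*(-1)^2 - 1*(-1)^1 + 7 = (-3) + (-7) + (1) + (7) = -2; answer -2
Part 2: S1 = -2; w = 44; a(2) = 2*(-6) + 1*(44) = 32; iterating: a(2)=32, a(3)=58, a(4)=148, a(5)=354, a(6)=856, a(7)=2066, a(8)=4988, a(9)=12042, a(10)=29072, a(11)=70186, a(12)=169444, a(13)=409074, a(14)=987592; answer 987592
Part 3: S2 = 987592; r = 7; total draws C(13,3) = 286; favorable C(7,3) = 35; P = 35/286; answer 35/286

35/286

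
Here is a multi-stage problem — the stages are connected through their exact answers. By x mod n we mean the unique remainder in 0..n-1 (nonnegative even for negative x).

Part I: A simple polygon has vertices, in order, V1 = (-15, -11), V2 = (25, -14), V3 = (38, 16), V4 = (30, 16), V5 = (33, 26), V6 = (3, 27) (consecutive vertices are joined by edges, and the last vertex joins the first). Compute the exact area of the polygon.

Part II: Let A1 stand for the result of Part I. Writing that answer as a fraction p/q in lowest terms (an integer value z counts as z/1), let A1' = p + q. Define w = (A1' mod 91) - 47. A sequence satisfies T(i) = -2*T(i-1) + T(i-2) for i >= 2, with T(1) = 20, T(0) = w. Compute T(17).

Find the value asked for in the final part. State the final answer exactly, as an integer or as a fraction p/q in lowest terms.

27912932

Part I: cross terms: (-15*-14 - 25*-11)=485, (25*16 - 38*-14)=932, (38*16 - 30*16)=128, (30*26 - 33*16)=252, (33*27 - 3*26)=813, (3*-11 - -15*27)=372; twice the area = |2982| = 2982; area = 1491; answer 1491
Part II: A1 = 1491; threaded value p + q = 1492; w = -11; T(2) = -2*(20) + 1*(-11) = -51; iterating: T(2)=-51, T(3)=122, T(4)=-295, T(5)=712, T(6)=-1719, T(7)=4150, T(8)=-10019, T(9)=24188, T(10)=-58395, T(11)=140978, T(12)=-340351, T(13)=821680, T(14)=-1983711, T(15)=4789102, T(16)=-11561915, T(17)=27912932; answer 27912932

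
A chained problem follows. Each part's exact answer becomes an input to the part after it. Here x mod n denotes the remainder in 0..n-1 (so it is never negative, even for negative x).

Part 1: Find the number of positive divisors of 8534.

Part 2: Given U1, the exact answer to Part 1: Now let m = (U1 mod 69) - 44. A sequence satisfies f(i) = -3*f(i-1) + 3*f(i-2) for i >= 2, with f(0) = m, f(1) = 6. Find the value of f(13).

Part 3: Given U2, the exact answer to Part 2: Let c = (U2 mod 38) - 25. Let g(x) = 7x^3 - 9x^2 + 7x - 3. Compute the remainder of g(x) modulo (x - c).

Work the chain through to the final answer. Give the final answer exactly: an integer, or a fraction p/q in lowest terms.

Part 1: 8534 = 2 * 17 * 251; number of divisors = (1+1) * (1+1) * (1+1) = 8; answer 8
Part 2: U1 = 8; m = -36; f(2) = -3*(6) + 3*(-36) = -126; iterating: f(2)=-126, f(3)=396, f(4)=-1566, f(5)=5886, f(6)=-22356, f(7)=84726, f(8)=-321246, f(9)=1217916, f(10)=-4617486, f(11)=17506206, f(12)=-66371076, f(13)=251631846; answer 251631846
Part 3: U2 = 251631846; c = 1; remainder = value at the root: 7*(1)^3 - 9*(1)^2 + 7*(1)^1 - 3 = (7) + (-9) + (7) + (-3) = 2; answer 2

2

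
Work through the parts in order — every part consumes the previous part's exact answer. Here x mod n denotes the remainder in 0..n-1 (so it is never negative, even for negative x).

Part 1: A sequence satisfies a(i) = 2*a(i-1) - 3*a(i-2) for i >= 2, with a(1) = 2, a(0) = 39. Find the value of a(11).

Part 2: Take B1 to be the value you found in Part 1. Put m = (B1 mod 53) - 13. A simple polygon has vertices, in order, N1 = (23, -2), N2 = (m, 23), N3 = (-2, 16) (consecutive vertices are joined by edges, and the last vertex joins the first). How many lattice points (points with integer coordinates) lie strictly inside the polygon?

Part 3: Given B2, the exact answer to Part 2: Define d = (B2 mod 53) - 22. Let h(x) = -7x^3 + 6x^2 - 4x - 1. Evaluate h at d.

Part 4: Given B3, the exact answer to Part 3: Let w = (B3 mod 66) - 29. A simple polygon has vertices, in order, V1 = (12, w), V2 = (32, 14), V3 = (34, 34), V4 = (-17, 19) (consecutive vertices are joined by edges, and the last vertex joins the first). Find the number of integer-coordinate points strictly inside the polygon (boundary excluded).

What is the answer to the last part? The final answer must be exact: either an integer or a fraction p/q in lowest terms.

Part 1: a(2) = 2*(2) - 3*(39) = -113; iterating: a(2)=-113, a(3)=-232, a(4)=-125, a(5)=446, a(6)=1267, a(7)=1196, a(8)=-1409, a(9)=-6406, a(10)=-8585, a(11)=2048; answer 2048
Part 2: B1 = 2048; m = 21; cross terms: (23*23 - 21*-2)=571, (21*16 - -2*23)=382, (-2*-2 - 23*16)=-364; twice the area = |589| = 589; area = 589/2; boundary points = 1 + 1 + 1 = 3; strictly interior points = area - boundary/2 + 1 = 294; answer 294
Part 3: B2 = 294; d = 7; -7*(7)^3 + 6*(7)^2 - 4*(7)^1 - 1 = (-2401) + (294) + (-28) + (-1) = -2136; answer -2136
Part 4: B3 = -2136; w = 13; cross terms: (12*14 - 32*13)=-248, (32*34 - 34*14)=612, (34*19 - -17*34)=1224, (-17*13 - 12*19)=-449; twice the area = |1139| = 1139; area = 1139/2; boundary points = 1 + 2 + 3 + 1 = 7; strictly interior points = area - boundary/2 + 1 = 567; answer 567

567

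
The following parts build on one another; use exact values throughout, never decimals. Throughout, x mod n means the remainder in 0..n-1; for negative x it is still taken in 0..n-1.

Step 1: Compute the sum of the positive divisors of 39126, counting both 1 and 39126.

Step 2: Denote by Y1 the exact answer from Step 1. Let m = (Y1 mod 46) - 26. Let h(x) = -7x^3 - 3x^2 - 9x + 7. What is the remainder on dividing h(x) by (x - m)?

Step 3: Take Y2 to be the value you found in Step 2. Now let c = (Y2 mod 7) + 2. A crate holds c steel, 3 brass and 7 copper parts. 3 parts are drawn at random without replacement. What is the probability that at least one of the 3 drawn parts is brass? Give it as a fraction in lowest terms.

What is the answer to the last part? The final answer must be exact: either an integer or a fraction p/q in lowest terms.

Step 1: 39126 = 2 * 3 * 6521; sigma = (1 + 2) * (1 + 3) * (1 + 6521) = 3 * 4 * 6522 = 78264; answer 78264
Step 2: Y1 = 78264; m = -8; remainder = value at the root: -7*(-8)^3 - 3*(-8)^2 - 9*(-8)^1 + 7 = (3584) + (-192) + (72) + (7) = 3471; answer 3471
Step 3: Y2 = 3471; c = 8; total draws C(18,3) = 816; complement C(15,3) = 455; favorable 816 - 455 = 361; P = 361/816; answer 361/816

361/816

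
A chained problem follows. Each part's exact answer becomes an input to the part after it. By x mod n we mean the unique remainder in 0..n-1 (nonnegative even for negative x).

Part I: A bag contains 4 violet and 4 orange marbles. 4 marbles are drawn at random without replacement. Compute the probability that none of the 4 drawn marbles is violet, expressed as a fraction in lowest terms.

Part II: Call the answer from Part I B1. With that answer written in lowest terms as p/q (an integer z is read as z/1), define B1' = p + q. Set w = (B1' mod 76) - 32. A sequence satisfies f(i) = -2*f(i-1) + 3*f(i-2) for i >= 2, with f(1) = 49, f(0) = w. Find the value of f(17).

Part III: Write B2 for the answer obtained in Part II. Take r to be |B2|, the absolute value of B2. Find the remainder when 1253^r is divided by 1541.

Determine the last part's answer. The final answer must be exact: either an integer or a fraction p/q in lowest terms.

502

Part I: total draws C(8,4) = 70; favorable C(4,4) = 1; P = 1/70; answer 1/70
Part II: B1 = 1/70; threaded value p + q = 71; w = 39; f(2) = -2*(49) + 3*(39) = 19; iterating: f(2)=19, f(3)=109, f(4)=-161, f(5)=649, f(6)=-1781, f(7)=5509, f(8)=-16361, f(9)=49249, f(10)=-147581, f(11)=442909, f(12)=-1328561, f(13)=3985849, f(14)=-11957381, f(15)=35872309, f(16)=-107616761, f(17)=322850449; answer 322850449
Part III: B2 = 322850449; r = 322850449; squarings mod 1541: 1253^1=1253, 1253^2=1271, 1253^4=473, 1253^8=284, 1253^16=524, 1253^32=278, 1253^64=234, 1253^128=821, 1253^256=624, 1253^512=1044, 1253^1024=449, 1253^2048=1271, 1253^4096=473, 1253^8192=284, 1253^16384=524, 1253^32768=278, 1253^65536=234, 1253^131072=821, 1253^262144=624, 1253^524288=1044, 1253^1048576=449, 1253^2097152=1271, 1253^4194304=473, 1253^8388608=284, 1253^16777216=524, 1253^33554432=278, 1253^67108864=234, 1253^134217728=821, 1253^268435456=624; 1253^322850449 = 1253^1 * 1253^16 * 1253^128 * 1253^512 * 1253^1024 * 1253^2048 * 1253^16384 * 1253^131072 * 1253^262144 * 1253^524288 * 1253^1048576 * 1253^2097152 * 1253^16777216 * 1253^33554432 * 1253^268435456 = 502 (mod 1541); answer 502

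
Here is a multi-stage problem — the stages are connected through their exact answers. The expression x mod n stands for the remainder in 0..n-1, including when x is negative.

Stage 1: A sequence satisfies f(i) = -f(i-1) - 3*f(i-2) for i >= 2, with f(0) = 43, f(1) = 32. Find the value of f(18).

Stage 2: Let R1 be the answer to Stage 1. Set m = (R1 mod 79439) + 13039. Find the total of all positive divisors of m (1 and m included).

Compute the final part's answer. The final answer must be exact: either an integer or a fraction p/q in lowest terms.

Stage 1: f(2) = -1*(32) - 3*(43) = -161; iterating: f(2)=-161, f(3)=65, f(4)=418, f(5)=-613, f(6)=-641, f(7)=2480, f(8)=-557, f(9)=-6883, f(10)=8554, f(11)=12095, f(12)=-37757, f(13)=1472, f(14)=111799, f(15)=-116215, f(16)=-219182, f(17)=567827, f(18)=89719; answer 89719
Stage 2: R1 = 89719; m = 23319; 23319 = 3^2 * 2591; sigma = (1 + 3 + 9) * (1 + 2591) = 13 * 2592 = 33696; answer 33696

33696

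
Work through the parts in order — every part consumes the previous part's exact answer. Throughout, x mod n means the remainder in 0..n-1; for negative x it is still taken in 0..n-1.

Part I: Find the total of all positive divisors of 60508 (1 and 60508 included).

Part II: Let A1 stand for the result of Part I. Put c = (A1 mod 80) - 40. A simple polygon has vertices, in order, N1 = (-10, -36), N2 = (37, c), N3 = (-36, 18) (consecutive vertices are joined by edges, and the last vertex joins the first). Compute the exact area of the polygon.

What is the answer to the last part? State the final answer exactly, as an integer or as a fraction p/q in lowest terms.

1633

Part I: 60508 = 2^2 * 7 * 2161; sigma = (1 + 2 + 4) * (1 + 7) * (1 + 2161) = 7 * 8 * 2162 = 121072; answer 121072
Part II: A1 = 121072; c = -8; cross terms: (-10*-8 - 37*-36)=1412, (37*18 - -36*-8)=378, (-36*-36 - -10*18)=1476; twice the area = |3266| = 3266; area = 1633; answer 1633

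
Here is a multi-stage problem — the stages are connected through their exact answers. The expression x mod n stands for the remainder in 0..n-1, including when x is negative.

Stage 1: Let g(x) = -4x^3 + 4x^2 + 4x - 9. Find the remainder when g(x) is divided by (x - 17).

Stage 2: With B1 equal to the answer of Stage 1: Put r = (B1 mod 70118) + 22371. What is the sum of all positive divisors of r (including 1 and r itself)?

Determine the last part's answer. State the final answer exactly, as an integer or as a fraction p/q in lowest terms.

Stage 1: remainder = value at the root: -4*(17)^3 + 4*(17)^2 + 4*(17)^1 - 9 = (-19652) + (1156) + (68) + (-9) = -18437; answer -18437
Stage 2: B1 = -18437; r = 74052; 74052 = 2^2 * 3^2 * 11^2 * 17; sigma = (1 + 2 + 4) * (1 + 3 + 9) * (1 + 11 + 121) * (1 + 17) = 7 * 13 * 133 * 18 = 217854; answer 217854

217854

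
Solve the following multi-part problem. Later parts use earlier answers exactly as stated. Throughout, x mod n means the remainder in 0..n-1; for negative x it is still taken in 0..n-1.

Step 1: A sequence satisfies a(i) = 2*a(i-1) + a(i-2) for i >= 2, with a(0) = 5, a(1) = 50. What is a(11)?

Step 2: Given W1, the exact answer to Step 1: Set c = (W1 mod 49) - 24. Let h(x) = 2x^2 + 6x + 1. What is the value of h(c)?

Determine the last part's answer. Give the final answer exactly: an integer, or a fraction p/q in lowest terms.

Step 1: a(2) = 2*(50) + 1*(5) = 105; iterating: a(2)=105, a(3)=260, a(4)=625, a(5)=1510, a(6)=3645, a(7)=8800, a(8)=21245, a(9)=51290, a(10)=123825, a(11)=298940; answer 298940
Step 2: W1 = 298940; c = 16; 2*(16)^2 + 6*(16)^1 + 1 = (512) + (96) + (1) = 609; answer 609

609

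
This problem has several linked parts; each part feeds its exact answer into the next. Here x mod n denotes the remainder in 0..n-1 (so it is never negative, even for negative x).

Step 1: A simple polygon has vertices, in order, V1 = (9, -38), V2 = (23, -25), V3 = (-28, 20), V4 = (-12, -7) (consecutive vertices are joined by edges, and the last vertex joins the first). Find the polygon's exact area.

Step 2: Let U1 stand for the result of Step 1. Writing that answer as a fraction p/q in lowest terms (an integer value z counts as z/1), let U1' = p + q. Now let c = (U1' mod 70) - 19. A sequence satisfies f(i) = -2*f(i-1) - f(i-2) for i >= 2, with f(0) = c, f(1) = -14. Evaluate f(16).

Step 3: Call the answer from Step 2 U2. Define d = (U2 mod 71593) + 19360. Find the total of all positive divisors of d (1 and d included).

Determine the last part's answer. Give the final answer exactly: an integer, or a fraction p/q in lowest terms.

Step 1: cross terms: (9*-25 - 23*-38)=649, (23*20 - -28*-25)=-240, (-28*-7 - -12*20)=436, (-12*-38 - 9*-7)=519; twice the area = |1364| = 1364; area = 682; answer 682
Step 2: U1 = 682; threaded value p + q = 683; c = 34; f(2) = -2*(-14) - 1*(34) = -6; iterating: f(2)=-6, f(3)=26, f(4)=-46, f(5)=66, f(6)=-86, f(7)=106, f(8)=-126, f(9)=146, f(10)=-166, f(11)=186, f(12)=-206, f(13)=226, f(14)=-246, f(15)=266, f(16)=-286; answer -286
Step 3: U2 = -286; d = 90667; 90667 = 71 * 1277; sigma = (1 + 71) * (1 + 1277) = 72 * 1278 = 92016; answer 92016

92016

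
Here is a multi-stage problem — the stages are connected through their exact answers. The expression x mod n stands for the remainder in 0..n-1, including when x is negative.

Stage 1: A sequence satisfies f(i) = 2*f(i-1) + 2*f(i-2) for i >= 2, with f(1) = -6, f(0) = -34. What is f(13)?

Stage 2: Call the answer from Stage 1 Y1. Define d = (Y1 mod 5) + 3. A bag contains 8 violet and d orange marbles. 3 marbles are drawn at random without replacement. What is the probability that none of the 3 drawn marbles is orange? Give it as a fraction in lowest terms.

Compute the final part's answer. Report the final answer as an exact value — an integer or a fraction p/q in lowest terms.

14/55

Stage 1: f(2) = 2*(-6) + 2*(-34) = -80; iterating: f(2)=-80, f(3)=-172, f(4)=-504, f(5)=-1352, f(6)=-3712, f(7)=-10128, f(8)=-27680, f(9)=-75616, f(10)=-206592, f(11)=-564416, f(12)=-1542016, f(13)=-4212864; answer -4212864
Stage 2: Y1 = -4212864; d = 4; total draws C(12,3) = 220; favorable C(8,3) = 56; P = 14/55; answer 14/55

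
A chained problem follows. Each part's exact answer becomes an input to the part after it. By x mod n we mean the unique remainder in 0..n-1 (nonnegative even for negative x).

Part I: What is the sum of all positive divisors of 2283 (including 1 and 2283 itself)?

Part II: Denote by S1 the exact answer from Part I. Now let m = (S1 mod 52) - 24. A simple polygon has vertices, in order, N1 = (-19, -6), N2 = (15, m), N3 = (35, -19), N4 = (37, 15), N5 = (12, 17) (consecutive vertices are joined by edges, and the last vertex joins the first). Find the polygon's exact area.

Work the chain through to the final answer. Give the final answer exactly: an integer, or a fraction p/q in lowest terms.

1301/2

Part I: 2283 = 3 * 761; sigma = (1 + 3) * (1 + 761) = 4 * 762 = 3048; answer 3048
Part II: S1 = 3048; m = 8; cross terms: (-19*8 - 15*-6)=-62, (15*-19 - 35*8)=-565, (35*15 - 37*-19)=1228, (37*17 - 12*15)=449, (12*-6 - -19*17)=251; twice the area = |1301| = 1301; area = 1301/2; answer 1301/2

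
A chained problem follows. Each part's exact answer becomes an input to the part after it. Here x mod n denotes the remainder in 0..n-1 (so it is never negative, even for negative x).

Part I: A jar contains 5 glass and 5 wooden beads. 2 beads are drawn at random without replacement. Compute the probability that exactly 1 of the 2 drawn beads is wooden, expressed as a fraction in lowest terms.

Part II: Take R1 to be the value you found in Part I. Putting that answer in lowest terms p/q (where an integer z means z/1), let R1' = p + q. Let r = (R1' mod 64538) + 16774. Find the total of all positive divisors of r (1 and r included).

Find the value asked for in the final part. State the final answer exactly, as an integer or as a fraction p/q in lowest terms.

39200

Part I: total draws C(10,2) = 45; favorable C(5,1)*C(5,1) = 25; P = 5/9; answer 5/9
Part II: R1 = 5/9; threaded value p + q = 14; r = 16788; 16788 = 2^2 * 3 * 1399; sigma = (1 + 2 + 4) * (1 + 3) * (1 + 1399) = 7 * 4 * 1400 = 39200; answer 39200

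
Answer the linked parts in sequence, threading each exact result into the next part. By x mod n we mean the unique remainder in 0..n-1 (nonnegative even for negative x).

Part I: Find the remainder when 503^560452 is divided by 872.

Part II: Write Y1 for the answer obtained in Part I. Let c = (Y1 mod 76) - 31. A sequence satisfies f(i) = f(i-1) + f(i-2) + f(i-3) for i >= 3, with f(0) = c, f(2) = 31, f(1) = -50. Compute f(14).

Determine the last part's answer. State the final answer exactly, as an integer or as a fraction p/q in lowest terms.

-23267

Part I: squarings mod 872: 503^1=503, 503^2=129, 503^4=73, 503^8=97, 503^16=689, 503^32=353, 503^64=785, 503^128=593, 503^256=233, 503^512=225, 503^1024=49, 503^2048=657, 503^4096=9, 503^8192=81, 503^16384=457, 503^32768=441, 503^65536=25, 503^131072=625, 503^262144=841, 503^524288=89; 503^560452 = 503^4 * 503^64 * 503^256 * 503^1024 * 503^2048 * 503^32768 * 503^524288 = 233 (mod 872); answer 233
Part II: Y1 = 233; c = -26; f(3) = 1*(31) + 1*(-50) + 1*(-26) = -45; iterating: f(3)=-45, f(4)=-64, f(5)=-78, f(6)=-187, f(7)=-329, f(8)=-594, f(9)=-1110, f(10)=-2033, f(11)=-3737, f(12)=-6880, f(13)=-12650, f(14)=-23267; answer -23267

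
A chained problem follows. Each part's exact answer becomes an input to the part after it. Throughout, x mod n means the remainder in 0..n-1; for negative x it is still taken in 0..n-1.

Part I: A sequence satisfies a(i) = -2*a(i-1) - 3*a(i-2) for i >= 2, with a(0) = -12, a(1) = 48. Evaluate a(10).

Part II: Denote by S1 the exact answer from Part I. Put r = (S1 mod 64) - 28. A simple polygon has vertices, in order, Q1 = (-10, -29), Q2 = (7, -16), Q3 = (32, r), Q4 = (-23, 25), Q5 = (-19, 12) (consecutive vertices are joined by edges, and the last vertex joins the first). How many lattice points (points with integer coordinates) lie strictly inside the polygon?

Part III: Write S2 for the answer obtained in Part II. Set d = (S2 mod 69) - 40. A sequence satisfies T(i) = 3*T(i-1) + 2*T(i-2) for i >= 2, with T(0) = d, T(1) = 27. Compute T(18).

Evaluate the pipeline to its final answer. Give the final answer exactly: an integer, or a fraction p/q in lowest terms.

Part I: a(2) = -2*(48) - 3*(-12) = -60; iterating: a(2)=-60, a(3)=-24, a(4)=228, a(5)=-384, a(6)=84, a(7)=984, a(8)=-2220, a(9)=1488, a(10)=3684; answer 3684
Part II: S1 = 3684; r = 8; cross terms: (-10*-16 - 7*-29)=363, (7*8 - 32*-16)=568, (32*25 - -23*8)=984, (-23*12 - -19*25)=199, (-19*-29 - -10*12)=671; twice the area = |2785| = 2785; area = 2785/2; boundary points = 1 + 1 + 1 + 1 + 1 = 5; strictly interior points = area - boundary/2 + 1 = 1391; answer 1391
Part III: S2 = 1391; d = -29; T(2) = 3*(27) + 2*(-29) = 23; iterating: T(2)=23, T(3)=123, T(4)=415, T(5)=1491, T(6)=5303, T(7)=18891, T(8)=67279, T(9)=239619, T(10)=853415, T(11)=3039483, T(12)=10825279, T(13)=38554803, T(14)=137314967, T(15)=489054507, T(16)=1741793455, T(17)=6203489379, T(18)=22094055047; answer 22094055047

22094055047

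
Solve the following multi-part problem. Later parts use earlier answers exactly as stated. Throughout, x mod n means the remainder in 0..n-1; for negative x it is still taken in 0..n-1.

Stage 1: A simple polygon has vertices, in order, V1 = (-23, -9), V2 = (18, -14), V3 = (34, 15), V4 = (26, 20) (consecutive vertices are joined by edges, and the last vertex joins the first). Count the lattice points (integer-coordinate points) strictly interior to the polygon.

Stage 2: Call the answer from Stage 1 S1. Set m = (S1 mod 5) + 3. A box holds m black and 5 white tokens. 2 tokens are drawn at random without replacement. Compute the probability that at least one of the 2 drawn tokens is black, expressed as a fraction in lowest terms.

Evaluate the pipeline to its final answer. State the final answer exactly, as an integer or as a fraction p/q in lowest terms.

Stage 1: cross terms: (-23*-14 - 18*-9)=484, (18*15 - 34*-14)=746, (34*20 - 26*15)=290, (26*-9 - -23*20)=226; twice the area = |1746| = 1746; area = 873; boundary points = 1 + 1 + 1 + 1 = 4; strictly interior points = area - boundary/2 + 1 = 872; answer 872
Stage 2: S1 = 872; m = 5; total draws C(10,2) = 45; complement C(5,2) = 10; favorable 45 - 10 = 35; P = 7/9; answer 7/9

7/9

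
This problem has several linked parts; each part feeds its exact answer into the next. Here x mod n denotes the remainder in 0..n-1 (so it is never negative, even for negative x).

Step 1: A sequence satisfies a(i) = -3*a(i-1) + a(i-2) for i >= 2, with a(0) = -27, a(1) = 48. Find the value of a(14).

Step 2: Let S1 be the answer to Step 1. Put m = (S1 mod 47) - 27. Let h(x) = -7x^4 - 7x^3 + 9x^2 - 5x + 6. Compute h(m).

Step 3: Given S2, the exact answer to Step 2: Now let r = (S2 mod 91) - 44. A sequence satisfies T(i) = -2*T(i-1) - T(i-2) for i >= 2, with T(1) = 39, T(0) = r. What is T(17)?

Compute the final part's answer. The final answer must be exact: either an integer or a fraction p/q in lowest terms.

247

Step 1: a(2) = -3*(48) + 1*(-27) = -171; iterating: a(2)=-171, a(3)=561, a(4)=-1854, a(5)=6123, a(6)=-20223, a(7)=66792, a(8)=-220599, a(9)=728589, a(10)=-2406366, a(11)=7947687, a(12)=-26249427, a(13)=86695968, a(14)=-286337331; answer -286337331
Step 2: S1 = -286337331; m = -10; -7*(-10)^4 - 7*(-10)^3 + 9*(-10)^2 - 5*(-10)^1 + 6 = (-70000) + (7000) + (900) + (50) + (6) = -62044; answer -62044
Step 3: S2 = -62044; r = -26; T(2) = -2*(39) - 1*(-26) = -52; iterating: T(2)=-52, T(3)=65, T(4)=-78, T(5)=91, T(6)=-104, T(7)=117, T(8)=-130, T(9)=143, T(10)=-156, T(11)=169, T(12)=-182, T(13)=195, T(14)=-208, T(15)=221, T(16)=-234, T(17)=247; answer 247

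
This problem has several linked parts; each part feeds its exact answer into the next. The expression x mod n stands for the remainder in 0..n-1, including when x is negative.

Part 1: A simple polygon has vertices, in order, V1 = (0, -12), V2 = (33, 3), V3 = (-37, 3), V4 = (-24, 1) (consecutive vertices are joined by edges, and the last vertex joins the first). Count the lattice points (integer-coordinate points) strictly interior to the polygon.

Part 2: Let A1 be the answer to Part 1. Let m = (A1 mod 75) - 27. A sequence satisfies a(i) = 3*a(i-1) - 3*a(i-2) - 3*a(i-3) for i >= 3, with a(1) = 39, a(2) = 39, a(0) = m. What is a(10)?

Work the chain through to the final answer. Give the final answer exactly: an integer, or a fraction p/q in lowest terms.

74763

Part 1: cross terms: (0*3 - 33*-12)=396, (33*3 - -37*3)=210, (-37*1 - -24*3)=35, (-24*-12 - 0*1)=288; twice the area = |929| = 929; area = 929/2; boundary points = 3 + 70 + 1 + 1 = 75; strictly interior points = area - boundary/2 + 1 = 428; answer 428
Part 2: A1 = 428; m = 26; a(3) = 3*(39) - 3*(39) - 3*(26) = -78; iterating: a(3)=-78, a(4)=-468, a(5)=-1287, a(6)=-2223, a(7)=-1404, a(8)=6318, a(9)=29835, a(10)=74763; answer 74763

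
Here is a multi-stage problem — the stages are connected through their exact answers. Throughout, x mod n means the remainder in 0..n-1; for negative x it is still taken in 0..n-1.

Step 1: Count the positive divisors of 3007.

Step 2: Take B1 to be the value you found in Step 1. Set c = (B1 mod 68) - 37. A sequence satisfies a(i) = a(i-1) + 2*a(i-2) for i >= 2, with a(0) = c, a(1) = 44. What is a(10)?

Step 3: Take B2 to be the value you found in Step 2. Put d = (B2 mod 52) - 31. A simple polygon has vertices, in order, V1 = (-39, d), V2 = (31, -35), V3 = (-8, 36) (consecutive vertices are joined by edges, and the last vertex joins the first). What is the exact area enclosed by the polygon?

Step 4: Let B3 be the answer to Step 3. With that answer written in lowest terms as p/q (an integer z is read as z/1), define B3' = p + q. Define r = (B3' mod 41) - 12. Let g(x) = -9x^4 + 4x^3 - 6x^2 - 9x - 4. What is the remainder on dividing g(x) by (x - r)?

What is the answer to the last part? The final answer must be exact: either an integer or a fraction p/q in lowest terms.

-706

Step 1: 3007 = 31 * 97; number of divisors = (1+1) * (1+1) = 4; answer 4
Step 2: B1 = 4; c = -33; a(2) = 1*(44) + 2*(-33) = -22; iterating: a(2)=-22, a(3)=66, a(4)=22, a(5)=154, a(6)=198, a(7)=506, a(8)=902, a(9)=1914, a(10)=3718; answer 3718
Step 3: B2 = 3718; d = -5; cross terms: (-39*-35 - 31*-5)=1520, (31*36 - -8*-35)=836, (-8*-5 - -39*36)=1444; twice the area = |3800| = 3800; area = 1900; answer 1900
Step 4: B3 = 1900; threaded value p + q = 1901; r = 3; remainder = value at the root: -9*(3)^4 + 4*(3)^3 - 6*(3)^2 - 9*(3)^1 - 4 = (-729) + (108) + (-54) + (-27) + (-4) = -706; answer -706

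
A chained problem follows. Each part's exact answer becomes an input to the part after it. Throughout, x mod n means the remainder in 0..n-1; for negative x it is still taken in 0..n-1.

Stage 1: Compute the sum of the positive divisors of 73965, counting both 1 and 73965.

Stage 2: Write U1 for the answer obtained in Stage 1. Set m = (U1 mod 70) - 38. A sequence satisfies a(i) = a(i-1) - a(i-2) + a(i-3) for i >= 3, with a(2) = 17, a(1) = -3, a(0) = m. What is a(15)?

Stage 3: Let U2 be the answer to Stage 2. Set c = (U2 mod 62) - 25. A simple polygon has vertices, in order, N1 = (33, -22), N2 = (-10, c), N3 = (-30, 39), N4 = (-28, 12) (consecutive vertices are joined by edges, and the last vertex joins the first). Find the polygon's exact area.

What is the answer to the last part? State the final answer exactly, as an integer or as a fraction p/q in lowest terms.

Stage 1: 73965 = 3 * 5 * 4931; sigma = (1 + 3) * (1 + 5) * (1 + 4931) = 4 * 6 * 4932 = 118368; answer 118368
Stage 2: U1 = 118368; m = 30; a(3) = 1*(17) - 1*(-3) + 1*(30) = 50; iterating: a(3)=50, a(4)=30, a(5)=-3, a(6)=17, a(7)=50, a(8)=30, a(9)=-3, a(10)=17, a(11)=50, a(12)=30, a(13)=-3, a(14)=17, a(15)=50; answer 50
Stage 3: U2 = 50; c = 25; cross terms: (33*25 - -10*-22)=605, (-10*39 - -30*25)=360, (-30*12 - -28*39)=732, (-28*-22 - 33*12)=220; twice the area = |1917| = 1917; area = 1917/2; answer 1917/2

1917/2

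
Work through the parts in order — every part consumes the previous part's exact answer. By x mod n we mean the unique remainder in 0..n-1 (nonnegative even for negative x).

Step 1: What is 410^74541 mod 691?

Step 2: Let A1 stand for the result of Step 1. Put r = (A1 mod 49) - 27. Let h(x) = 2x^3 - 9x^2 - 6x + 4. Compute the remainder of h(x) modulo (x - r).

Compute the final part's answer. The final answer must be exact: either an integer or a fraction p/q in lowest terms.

2092

Step 1: squarings mod 691: 410^1=410, 410^2=187, 410^4=419, 410^8=47, 410^16=136, 410^32=530, 410^64=354, 410^128=245, 410^256=599, 410^512=172, 410^1024=562, 410^2048=57, 410^4096=485, 410^8192=285, 410^16384=378, 410^32768=538, 410^65536=606; 410^74541 = 410^1 * 410^4 * 410^8 * 410^32 * 410^256 * 410^512 * 410^8192 * 410^65536 = 39 (mod 691); answer 39
Step 2: A1 = 39; r = 12; remainder = value at the root: 2*(12)^3 - 9*(12)^2 - 6*(12)^1 + 4 = (3456) + (-1296) + (-72) + (4) = 2092; answer 2092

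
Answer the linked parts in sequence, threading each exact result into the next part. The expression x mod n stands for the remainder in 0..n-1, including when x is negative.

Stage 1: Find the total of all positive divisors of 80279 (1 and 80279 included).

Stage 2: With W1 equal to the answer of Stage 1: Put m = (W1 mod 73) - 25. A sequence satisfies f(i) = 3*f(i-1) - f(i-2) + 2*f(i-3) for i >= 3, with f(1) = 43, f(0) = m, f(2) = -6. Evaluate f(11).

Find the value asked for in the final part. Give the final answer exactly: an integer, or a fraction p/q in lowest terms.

Stage 1: 80279 is prime, so its only divisors are 1 and 80279; sigma = 1 + 80279 = 80280; answer 80280
Stage 2: W1 = 80280; m = 28; f(3) = 3*(-6) - 1*(43) + 2*(28) = -5; iterating: f(3)=-5, f(4)=77, f(5)=224, f(6)=585, f(7)=1685, f(8)=4918, f(9)=14239, f(10)=41169, f(11)=119104; answer 119104

119104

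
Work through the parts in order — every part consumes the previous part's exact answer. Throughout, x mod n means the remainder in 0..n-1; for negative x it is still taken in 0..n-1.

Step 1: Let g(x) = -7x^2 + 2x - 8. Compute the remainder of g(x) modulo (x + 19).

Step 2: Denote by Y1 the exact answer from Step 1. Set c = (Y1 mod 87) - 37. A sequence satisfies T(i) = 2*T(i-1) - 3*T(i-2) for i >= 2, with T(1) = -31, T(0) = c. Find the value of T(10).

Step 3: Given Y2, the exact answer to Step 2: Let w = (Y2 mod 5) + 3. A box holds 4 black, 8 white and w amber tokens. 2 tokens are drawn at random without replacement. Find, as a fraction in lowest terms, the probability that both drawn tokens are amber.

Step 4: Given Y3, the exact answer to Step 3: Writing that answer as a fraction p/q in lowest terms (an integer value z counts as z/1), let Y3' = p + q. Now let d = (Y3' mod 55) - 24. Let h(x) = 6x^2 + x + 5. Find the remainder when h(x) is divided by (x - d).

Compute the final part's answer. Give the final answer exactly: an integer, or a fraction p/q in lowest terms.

215

Step 1: remainder = value at the root: -7*(-19)^2 + 2*(-19)^1 - 8 = (-2527) + (-38) + (-8) = -2573; answer -2573
Step 2: Y1 = -2573; c = 0; T(2) = 2*(-31) - 3*(0) = -62; iterating: T(2)=-62, T(3)=-31, T(4)=124, T(5)=341, T(6)=310, T(7)=-403, T(8)=-1736, T(9)=-2263, T(10)=682; answer 682
Step 3: Y2 = 682; w = 5; total draws C(17,2) = 136; favorable C(5,2) = 10; P = 5/68; answer 5/68
Step 4: Y3 = 5/68; threaded value p + q = 73; d = -6; remainder = value at the root: 6*(-6)^2 + 1*(-6)^1 + 5 = (216) + (-6) + (5) = 215; answer 215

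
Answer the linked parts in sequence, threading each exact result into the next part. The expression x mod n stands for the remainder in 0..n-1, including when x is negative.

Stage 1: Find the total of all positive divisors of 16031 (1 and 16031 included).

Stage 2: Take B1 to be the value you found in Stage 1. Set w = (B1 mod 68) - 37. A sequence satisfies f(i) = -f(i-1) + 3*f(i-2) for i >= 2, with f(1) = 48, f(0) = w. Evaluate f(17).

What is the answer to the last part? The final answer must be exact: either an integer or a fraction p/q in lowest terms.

9285057

Stage 1: 16031 = 17 * 23 * 41; sigma = (1 + 17) * (1 + 23) * (1 + 41) = 18 * 24 * 42 = 18144; answer 18144
Stage 2: B1 = 18144; w = 19; f(2) = -1*(48) + 3*(19) = 9; iterating: f(2)=9, f(3)=135, f(4)=-108, f(5)=513, f(6)=-837, f(7)=2376, f(8)=-4887, f(9)=12015, f(10)=-26676, f(11)=62721, f(12)=-142749, f(13)=330912, f(14)=-759159, f(15)=1751895, f(16)=-4029372, f(17)=9285057; answer 9285057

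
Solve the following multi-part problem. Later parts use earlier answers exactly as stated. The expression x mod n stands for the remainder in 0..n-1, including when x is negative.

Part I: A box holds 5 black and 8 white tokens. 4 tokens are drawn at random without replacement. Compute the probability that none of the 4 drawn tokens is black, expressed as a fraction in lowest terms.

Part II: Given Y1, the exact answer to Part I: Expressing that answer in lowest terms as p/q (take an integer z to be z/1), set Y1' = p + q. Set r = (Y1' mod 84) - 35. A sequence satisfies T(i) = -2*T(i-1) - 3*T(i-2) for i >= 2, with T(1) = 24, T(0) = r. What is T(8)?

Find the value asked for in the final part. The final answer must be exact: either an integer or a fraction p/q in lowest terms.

-2826

Part I: total draws C(13,4) = 715; favorable C(8,4) = 70; P = 14/143; answer 14/143
Part II: Y1 = 14/143; threaded value p + q = 157; r = 38; T(2) = -2*(24) - 3*(38) = -162; iterating: T(2)=-162, T(3)=252, T(4)=-18, T(5)=-720, T(6)=1494, T(7)=-828, T(8)=-2826; answer -2826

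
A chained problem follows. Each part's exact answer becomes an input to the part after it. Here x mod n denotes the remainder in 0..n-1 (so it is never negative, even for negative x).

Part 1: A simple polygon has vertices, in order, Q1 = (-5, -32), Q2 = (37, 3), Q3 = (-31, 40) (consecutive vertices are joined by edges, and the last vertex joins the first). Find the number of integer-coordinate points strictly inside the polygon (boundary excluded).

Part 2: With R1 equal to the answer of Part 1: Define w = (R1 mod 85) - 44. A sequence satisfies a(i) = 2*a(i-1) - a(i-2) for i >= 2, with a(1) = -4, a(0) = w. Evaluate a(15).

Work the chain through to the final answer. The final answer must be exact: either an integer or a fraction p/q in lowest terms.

Part 1: cross terms: (-5*3 - 37*-32)=1169, (37*40 - -31*3)=1573, (-31*-32 - -5*40)=1192; twice the area = |3934| = 3934; area = 1967; boundary points = 7 + 1 + 2 = 10; strictly interior points = area - boundary/2 + 1 = 1963; answer 1963
Part 2: R1 = 1963; w = -36; a(2) = 2*(-4) - 1*(-36) = 28; iterating: a(2)=28, a(3)=60, a(4)=92, a(5)=124, a(6)=156, a(7)=188, a(8)=220, a(9)=252, a(10)=284, a(11)=316, a(12)=348, a(13)=380, a(14)=412, a(15)=444; answer 444

444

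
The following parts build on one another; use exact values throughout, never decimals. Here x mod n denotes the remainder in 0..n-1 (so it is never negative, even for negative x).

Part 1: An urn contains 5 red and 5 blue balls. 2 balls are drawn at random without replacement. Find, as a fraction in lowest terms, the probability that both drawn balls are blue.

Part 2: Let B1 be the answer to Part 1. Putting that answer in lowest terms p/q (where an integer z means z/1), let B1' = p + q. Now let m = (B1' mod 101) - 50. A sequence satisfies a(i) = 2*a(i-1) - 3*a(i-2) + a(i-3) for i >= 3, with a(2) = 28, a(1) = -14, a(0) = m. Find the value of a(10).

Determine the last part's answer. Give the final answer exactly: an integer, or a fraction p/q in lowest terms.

383

Part 1: total draws C(10,2) = 45; favorable C(5,2) = 10; P = 2/9; answer 2/9
Part 2: B1 = 2/9; threaded value p + q = 11; m = -39; a(3) = 2*(28) - 3*(-14) + 1*(-39) = 59; iterating: a(3)=59, a(4)=20, a(5)=-109, a(6)=-219, a(7)=-91, a(8)=366, a(9)=786, a(10)=383; answer 383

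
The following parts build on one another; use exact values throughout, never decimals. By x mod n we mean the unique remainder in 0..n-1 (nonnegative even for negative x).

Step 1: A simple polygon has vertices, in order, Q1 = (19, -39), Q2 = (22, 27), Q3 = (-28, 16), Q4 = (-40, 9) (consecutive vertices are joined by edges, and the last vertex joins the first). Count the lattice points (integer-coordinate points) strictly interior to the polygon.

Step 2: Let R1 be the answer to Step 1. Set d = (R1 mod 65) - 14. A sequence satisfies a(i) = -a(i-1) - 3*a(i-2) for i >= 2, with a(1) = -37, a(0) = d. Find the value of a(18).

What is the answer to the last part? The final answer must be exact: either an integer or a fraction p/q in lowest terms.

Step 1: cross terms: (19*27 - 22*-39)=1371, (22*16 - -28*27)=1108, (-28*9 - -40*16)=388, (-40*-39 - 19*9)=1389; twice the area = |4256| = 4256; area = 2128; boundary points = 3 + 1 + 1 + 1 = 6; strictly interior points = area - boundary/2 + 1 = 2126; answer 2126
Step 2: R1 = 2126; d = 32; a(2) = -1*(-37) - 3*(32) = -59; iterating: a(2)=-59, a(3)=170, a(4)=7, a(5)=-517, a(6)=496, a(7)=1055, a(8)=-2543, a(9)=-622, a(10)=8251, a(11)=-6385, a(12)=-18368, a(13)=37523, a(14)=17581, a(15)=-130150, a(16)=77407, a(17)=313043, a(18)=-545264; answer -545264

-545264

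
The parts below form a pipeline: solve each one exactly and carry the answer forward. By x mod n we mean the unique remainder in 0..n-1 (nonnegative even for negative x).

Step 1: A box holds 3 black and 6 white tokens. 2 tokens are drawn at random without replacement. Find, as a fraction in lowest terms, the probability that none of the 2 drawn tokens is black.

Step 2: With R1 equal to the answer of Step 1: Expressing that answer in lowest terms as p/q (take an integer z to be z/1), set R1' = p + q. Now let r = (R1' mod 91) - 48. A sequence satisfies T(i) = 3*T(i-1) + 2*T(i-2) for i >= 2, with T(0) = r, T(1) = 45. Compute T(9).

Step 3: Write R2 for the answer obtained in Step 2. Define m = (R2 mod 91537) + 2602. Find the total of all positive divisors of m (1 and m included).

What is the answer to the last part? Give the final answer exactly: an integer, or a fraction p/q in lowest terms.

71536

Step 1: total draws C(9,2) = 36; favorable C(6,2) = 15; P = 5/12; answer 5/12
Step 2: R1 = 5/12; threaded value p + q = 17; r = -31; T(2) = 3*(45) + 2*(-31) = 73; iterating: T(2)=73, T(3)=309, T(4)=1073, T(5)=3837, T(6)=13657, T(7)=48645, T(8)=173249, T(9)=617037; answer 617037
Step 3: R2 = 617037; m = 70417; 70417 = 67 * 1051; sigma = (1 + 67) * (1 + 1051) = 68 * 1052 = 71536; answer 71536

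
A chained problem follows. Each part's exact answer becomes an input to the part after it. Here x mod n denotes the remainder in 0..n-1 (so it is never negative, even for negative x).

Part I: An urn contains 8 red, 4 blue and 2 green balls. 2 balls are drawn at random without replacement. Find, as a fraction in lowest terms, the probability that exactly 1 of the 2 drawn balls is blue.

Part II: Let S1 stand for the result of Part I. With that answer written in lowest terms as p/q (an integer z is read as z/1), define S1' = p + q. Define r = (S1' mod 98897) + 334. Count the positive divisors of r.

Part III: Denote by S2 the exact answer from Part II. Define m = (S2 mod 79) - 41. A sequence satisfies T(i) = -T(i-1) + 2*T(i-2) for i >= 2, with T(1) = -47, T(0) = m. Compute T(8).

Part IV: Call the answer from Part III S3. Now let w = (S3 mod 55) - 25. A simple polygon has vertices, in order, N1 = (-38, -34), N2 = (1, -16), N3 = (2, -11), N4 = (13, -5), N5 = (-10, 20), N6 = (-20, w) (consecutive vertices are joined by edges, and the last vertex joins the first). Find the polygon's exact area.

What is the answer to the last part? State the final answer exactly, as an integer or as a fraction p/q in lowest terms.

Part I: total draws C(14,2) = 91; favorable C(4,1)*C(10,1) = 40; P = 40/91; answer 40/91
Part II: S1 = 40/91; threaded value p + q = 131; r = 465; 465 = 3 * 5 * 31; number of divisors = (1+1) * (1+1) * (1+1) = 8; answer 8
Part III: S2 = 8; m = -33; T(2) = -1*(-47) + 2*(-33) = -19; iterating: T(2)=-19, T(3)=-75, T(4)=37, T(5)=-187, T(6)=261, T(7)=-635, T(8)=1157; answer 1157
Part IV: S3 = 1157; w = -23; cross terms: (-38*-16 - 1*-34)=642, (1*-11 - 2*-16)=21, (2*-5 - 13*-11)=133, (13*20 - -10*-5)=210, (-10*-23 - -20*20)=630, (-20*-34 - -38*-23)=-194; twice the area = |1442| = 1442; area = 721; answer 721

721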